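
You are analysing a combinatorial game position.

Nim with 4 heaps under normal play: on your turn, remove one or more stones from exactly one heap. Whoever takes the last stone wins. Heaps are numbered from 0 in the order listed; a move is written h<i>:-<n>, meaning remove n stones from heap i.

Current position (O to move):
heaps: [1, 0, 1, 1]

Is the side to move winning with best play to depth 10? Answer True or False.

O winning at [(1,0,1,1)]: True

[(1,0,1,1)] O move#1: h0:-1:+1/(0,0,1,1)*, h2:-1:+1/(1,0,0,1), h3:-1:+1/(1,0,1,0)
[(0,0,1,1)] X move#2: h2:-1:-1/(0,0,0,1)*, h3:-1:-1/(0,0,1,0)
[(0,0,0,1)] O move#3: h3:-1:+1/(0,0,0,0)*
[(0,0,0,0)] end (terminal -1, X#4); searched (1,0,1,1) to 10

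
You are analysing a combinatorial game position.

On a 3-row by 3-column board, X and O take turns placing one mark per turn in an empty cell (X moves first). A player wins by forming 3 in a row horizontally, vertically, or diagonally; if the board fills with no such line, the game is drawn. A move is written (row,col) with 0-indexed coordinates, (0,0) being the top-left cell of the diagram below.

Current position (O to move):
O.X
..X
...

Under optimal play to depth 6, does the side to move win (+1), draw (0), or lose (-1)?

ply 1, O at O.X/..X/... | (0,1)=-1→OOX/..X/...*; (1,0)=-1→O.X/O.X/...; (1,1)=-1→O.X/.OX/...; (2,0)=-1→O.X/..X/O..; (2,1)=-1→O.X/..X/.O.; (2,2)=-1→O.X/..X/..O
ply 2, X at OOX/..X/... | (1,0)=+1→OOX/X.X/...*; (1,1)=+1→OOX/.XX/...; (2,0)=+1→OOX/..X/X..; (2,1)=+1→OOX/..X/.X.; (2,2)=+1→OOX/..X/..X
ply 3, O at OOX/X.X/... | (1,1)=-1→OOX/XOX/...*; (2,0)=-1→OOX/X.X/O..; (2,1)=-1→OOX/X.X/.O.; (2,2)=-1→OOX/X.X/..O
ply 4, X at OOX/XOX/... | (2,0)=-1→OOX/XOX/X..; (2,1)=-1→OOX/XOX/.X.; (2,2)=+1→OOX/XOX/..X*
ply 5: OOX/XOX/..X is terminal -1 (O); from O.X/..X/... depth 6

value(O.X/..X/..., O) = -1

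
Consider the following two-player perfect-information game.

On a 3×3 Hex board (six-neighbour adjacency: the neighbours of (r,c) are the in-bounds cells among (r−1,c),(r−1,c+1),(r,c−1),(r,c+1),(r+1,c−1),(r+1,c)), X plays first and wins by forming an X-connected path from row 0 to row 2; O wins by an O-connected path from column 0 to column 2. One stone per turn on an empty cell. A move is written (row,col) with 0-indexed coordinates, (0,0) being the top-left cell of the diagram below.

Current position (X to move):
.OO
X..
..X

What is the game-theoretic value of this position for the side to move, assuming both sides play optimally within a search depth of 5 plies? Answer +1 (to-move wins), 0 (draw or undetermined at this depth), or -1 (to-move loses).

ply 1, X at .OO/X../..X | (0,0)=+1→XOO/X../..X*; (1,1)=-1→.OO/XX./..X; (1,2)=-1→.OO/X.X/..X; (2,0)=-1→.OO/X../X.X; (2,1)=-1→.OO/X../.XX
ply 2, O at XOO/X../..X | (1,1)=-1→XOO/XO./..X*; (1,2)=-1→XOO/X.O/..X; (2,0)=-1→XOO/X../O.X; (2,1)=-1→XOO/X../.OX
ply 3, X at XOO/XO./..X | (1,2)=-1→XOO/XOX/..X; (2,0)=+1→XOO/XO./X.X*; (2,1)=-1→XOO/XO./.XX
ply 4: XOO/XO./X.X is terminal -1 (O); from .OO/X../..X depth 5

value(.OO/X../..X, X) = +1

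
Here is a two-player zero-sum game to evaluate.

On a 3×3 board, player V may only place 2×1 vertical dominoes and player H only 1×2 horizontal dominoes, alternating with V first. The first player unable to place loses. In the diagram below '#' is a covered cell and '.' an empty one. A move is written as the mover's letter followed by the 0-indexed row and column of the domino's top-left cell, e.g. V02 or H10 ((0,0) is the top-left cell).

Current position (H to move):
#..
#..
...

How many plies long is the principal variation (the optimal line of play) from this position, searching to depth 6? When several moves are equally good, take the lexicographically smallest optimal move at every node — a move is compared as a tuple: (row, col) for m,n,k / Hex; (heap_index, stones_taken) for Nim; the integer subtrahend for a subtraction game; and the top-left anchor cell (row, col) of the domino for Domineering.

PV length from [#../#../...]: 1 ply

p1 H@[#../#../...]: H01[###/#../...]-1 H11[#../###/...]+1* H20[#../#../##.]-1 H21[#../#../.##]-1
p2 V@[#../###/...] terminal -1; root [#../#../...] d6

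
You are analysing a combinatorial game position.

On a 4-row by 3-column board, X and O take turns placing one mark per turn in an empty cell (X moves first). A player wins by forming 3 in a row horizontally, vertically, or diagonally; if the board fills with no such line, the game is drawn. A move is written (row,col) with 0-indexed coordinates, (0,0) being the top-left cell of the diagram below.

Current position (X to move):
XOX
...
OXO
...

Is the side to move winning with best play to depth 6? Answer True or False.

X winning at [XOX/.../OXO/...]: True

ply 1, X at XOX/.../OXO/... | (1,0)=+1→XOX/X../OXO/...*; (1,1)=+1→XOX/.X./OXO/...; (1,2)=+1→XOX/..X/OXO/...; (3,0)=+1→XOX/.../OXO/X..; (3,1)=+1→XOX/.../OXO/.X.; (3,2)=+1→XOX/.../OXO/..X
ply 2, O at XOX/X../OXO/... | (1,1)=-1→XOX/XO./OXO/...*; (1,2)=-1→XOX/X.O/OXO/...; (3,0)=-1→XOX/X../OXO/O..; (3,1)=-1→XOX/X../OXO/.O.; (3,2)=-1→XOX/X../OXO/..O
ply 3, X at XOX/XO./OXO/... | (1,2)=+1→XOX/XOX/OXO/...*; (3,0)=+1→XOX/XO./OXO/X..; (3,1)=+0→XOX/XO./OXO/.X.; (3,2)=+1→XOX/XO./OXO/..X
ply 4, O at XOX/XOX/OXO/... | (3,0)=-1→XOX/XOX/OXO/O..*; (3,1)=-1→XOX/XOX/OXO/.O.; (3,2)=-1→XOX/XOX/OXO/..O
ply 5, X at XOX/XOX/OXO/O.. | (3,1)=+0→XOX/XOX/OXO/OX.; (3,2)=+1→XOX/XOX/OXO/O.X*
ply 6: XOX/XOX/OXO/O.X is terminal -1 (O); from XOX/.../OXO/... depth 6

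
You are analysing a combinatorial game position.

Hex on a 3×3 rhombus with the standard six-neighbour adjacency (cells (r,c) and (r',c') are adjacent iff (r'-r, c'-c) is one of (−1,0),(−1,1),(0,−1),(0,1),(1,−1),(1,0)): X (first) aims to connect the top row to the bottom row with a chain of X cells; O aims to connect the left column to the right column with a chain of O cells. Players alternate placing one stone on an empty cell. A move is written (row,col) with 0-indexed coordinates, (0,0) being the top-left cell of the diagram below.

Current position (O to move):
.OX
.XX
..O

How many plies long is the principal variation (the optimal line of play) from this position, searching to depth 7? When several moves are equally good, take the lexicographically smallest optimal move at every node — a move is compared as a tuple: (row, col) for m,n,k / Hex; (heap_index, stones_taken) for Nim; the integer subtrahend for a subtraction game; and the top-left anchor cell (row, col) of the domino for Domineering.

p1 O@[.OX/.XX/..O]: (0,0)[OOX/.XX/..O]-1* (1,0)[.OX/OXX/..O]-1 (2,0)[.OX/.XX/O.O]-1 (2,1)[.OX/.XX/.OO]-1
p2 X@[OOX/.XX/..O]: (1,0)[OOX/XXX/..O]+1* (2,0)[OOX/.XX/X.O]+1 (2,1)[OOX/.XX/.XO]+1
p3 O@[OOX/XXX/..O]: (2,0)[OOX/XXX/O.O]-1* (2,1)[OOX/XXX/.OO]-1
p4 X@[OOX/XXX/O.O]: (2,1)[OOX/XXX/OXO]+1*
p5 O@[OOX/XXX/OXO] terminal -1; root [.OX/.XX/..O] d7

PV length from [.OX/.XX/..O]: 4 plies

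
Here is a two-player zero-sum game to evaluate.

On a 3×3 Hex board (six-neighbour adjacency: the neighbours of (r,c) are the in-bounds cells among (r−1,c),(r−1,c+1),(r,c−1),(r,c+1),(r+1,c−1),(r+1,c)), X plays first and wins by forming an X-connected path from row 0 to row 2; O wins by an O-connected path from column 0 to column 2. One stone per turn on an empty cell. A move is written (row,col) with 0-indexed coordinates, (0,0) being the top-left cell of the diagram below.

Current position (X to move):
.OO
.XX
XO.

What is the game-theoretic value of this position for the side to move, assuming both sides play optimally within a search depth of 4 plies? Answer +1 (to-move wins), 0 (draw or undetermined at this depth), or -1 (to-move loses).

value(.OO/.XX/XO., X) = -1

[.OO/.XX/XO.] X move#1: (0,0):-1/XOO/.XX/XO.*, (1,0):-1/.OO/XXX/XO., (2,2):-1/.OO/.XX/XOX
[XOO/.XX/XO.] O move#2: (1,0):+1/XOO/OXX/XO.*, (2,2):-1/XOO/.XX/XOO
[XOO/OXX/XO.] end (terminal -1, X#3); searched .OO/.XX/XO. to 4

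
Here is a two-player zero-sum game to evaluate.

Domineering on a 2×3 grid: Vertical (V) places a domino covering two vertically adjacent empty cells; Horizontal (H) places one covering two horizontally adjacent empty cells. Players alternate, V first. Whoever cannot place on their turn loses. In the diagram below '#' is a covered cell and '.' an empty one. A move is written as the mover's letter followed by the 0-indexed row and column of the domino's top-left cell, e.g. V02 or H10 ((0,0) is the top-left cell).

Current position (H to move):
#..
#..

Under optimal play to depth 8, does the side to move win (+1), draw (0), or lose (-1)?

value(#../#.., H) = +1

p1 H@[#../#..]: H01[###/#..]+1* H11[#../###]+1
p2 V@[###/#..] terminal -1; root [#../#..] d8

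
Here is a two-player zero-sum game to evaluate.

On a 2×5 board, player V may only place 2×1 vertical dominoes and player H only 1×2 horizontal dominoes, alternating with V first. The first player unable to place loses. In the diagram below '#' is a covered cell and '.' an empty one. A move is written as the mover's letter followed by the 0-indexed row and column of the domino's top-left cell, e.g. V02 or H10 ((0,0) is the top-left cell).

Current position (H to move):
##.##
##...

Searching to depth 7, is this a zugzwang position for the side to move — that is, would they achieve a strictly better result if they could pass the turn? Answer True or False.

zugzwang(##.##/##..., H) = False

[##.##/##...] H move#1: H12:+1/##.##/####.*, H13:-1/##.##/##.##
[##.##/####.] end (terminal -1, V#2); searched ##.##/##... to 7
suppose H passes — search the same position with V to move:
pass> [##.##/##...] V move#1: V02:-1/#####/###..*
pass> [#####/###..] H move#2: H13:+1/#####/#####*
pass> [#####/#####] end (terminal -1, V#3); searched ##.##/##... to 7
for H: play +1, pass +1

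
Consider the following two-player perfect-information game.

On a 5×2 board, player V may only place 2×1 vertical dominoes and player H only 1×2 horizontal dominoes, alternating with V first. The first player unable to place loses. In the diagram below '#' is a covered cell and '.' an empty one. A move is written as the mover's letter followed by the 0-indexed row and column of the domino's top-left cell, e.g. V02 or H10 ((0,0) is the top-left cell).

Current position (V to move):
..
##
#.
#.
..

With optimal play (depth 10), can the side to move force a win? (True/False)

V winning at [../##/#./#./..]: False

[../##/#./#./..] V move#1: V21:-1/../##/##/##/..*, V31:-1/../##/#./##/.#
[../##/##/##/..] H move#2: H00:+1/##/##/##/##/..*, H40:+1/../##/##/##/##
[##/##/##/##/..] end (terminal -1, V#3); searched ../##/#./#./.. to 10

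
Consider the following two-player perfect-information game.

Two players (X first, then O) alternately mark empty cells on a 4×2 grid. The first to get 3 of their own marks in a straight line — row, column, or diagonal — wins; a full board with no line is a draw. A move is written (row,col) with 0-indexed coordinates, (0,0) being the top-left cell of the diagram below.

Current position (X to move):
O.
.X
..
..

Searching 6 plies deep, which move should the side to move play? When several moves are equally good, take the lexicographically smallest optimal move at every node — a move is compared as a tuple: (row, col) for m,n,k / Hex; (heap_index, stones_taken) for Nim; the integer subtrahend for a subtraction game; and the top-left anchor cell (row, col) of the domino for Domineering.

ply 1, X at O./.X/../.. | (0,1)=+0→OX/.X/../..; (1,0)=+0→O./XX/../..; (2,0)=+0→O./.X/X./..; (2,1)=+1→O./.X/.X/..*; (3,0)=+0→O./.X/../X.; (3,1)=+0→O./.X/../.X
ply 2, O at O./.X/.X/.. | (0,1)=-1→OO/.X/.X/..*; (1,0)=-1→O./OX/.X/..; (2,0)=-1→O./.X/OX/..; (3,0)=-1→O./.X/.X/O.; (3,1)=-1→O./.X/.X/.O
ply 3, X at OO/.X/.X/.. | (1,0)=+0→OO/XX/.X/..; (2,0)=+0→OO/.X/XX/..; (3,0)=+0→OO/.X/.X/X.; (3,1)=+1→OO/.X/.X/.X*
ply 4: OO/.X/.X/.X is terminal -1 (O); from O./.X/../.. depth 6

X's best at [O./.X/../..]: (2,1)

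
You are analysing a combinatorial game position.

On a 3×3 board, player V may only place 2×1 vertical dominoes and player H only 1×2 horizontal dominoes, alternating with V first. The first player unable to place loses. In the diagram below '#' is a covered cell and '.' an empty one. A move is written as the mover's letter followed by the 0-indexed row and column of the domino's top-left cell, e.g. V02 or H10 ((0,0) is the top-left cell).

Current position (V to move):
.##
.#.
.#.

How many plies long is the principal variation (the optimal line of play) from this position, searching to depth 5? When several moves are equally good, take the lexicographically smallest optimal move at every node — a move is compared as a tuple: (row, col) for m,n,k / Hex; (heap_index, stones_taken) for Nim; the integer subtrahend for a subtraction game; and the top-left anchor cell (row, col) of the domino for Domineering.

[.##/.#./.#.] V move#1: V00:+1/###/##./.#.*, V10:+1/.##/##./##., V12:+1/.##/.##/.##
[###/##./.#.] end (terminal -1, H#2); searched .##/.#./.#. to 5

PV length from [.##/.#./.#.]: 1 ply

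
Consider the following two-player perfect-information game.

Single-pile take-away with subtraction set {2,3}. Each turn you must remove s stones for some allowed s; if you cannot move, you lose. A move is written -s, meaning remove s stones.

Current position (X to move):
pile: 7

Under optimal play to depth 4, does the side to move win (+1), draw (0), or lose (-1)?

value(7, X) = +1

[7] X move#1: -2:+1/5*, -3:-1/4
[5] O move#2: -2:-1/3*, -3:-1/2
[3] X move#3: -2:+1/1*, -3:+1/0
[1] end (terminal -1, O#4); searched 7 to 4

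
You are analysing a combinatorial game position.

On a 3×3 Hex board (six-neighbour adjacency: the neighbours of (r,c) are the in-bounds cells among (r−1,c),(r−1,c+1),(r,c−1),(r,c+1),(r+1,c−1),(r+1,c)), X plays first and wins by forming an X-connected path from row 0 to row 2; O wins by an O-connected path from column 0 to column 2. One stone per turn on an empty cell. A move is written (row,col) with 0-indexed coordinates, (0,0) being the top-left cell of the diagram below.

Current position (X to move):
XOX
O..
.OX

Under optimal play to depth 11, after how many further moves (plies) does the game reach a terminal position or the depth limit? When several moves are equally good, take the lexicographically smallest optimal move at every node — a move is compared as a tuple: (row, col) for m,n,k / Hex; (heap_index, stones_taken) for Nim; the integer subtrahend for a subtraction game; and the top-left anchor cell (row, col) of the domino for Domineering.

PV length from [XOX/O../.OX]: 3 plies

[XOX/O../.OX] X move#1: (1,1):+1/XOX/OX./.OX*, (1,2):+1/XOX/O.X/.OX, (2,0):+1/XOX/O../XOX
[XOX/OX./.OX] O move#2: (1,2):-1/XOX/OXO/.OX*, (2,0):-1/XOX/OX./OOX
[XOX/OXO/.OX] X move#3: (2,0):+1/XOX/OXO/XOX*
[XOX/OXO/XOX] end (terminal -1, O#4); searched XOX/O../.OX to 11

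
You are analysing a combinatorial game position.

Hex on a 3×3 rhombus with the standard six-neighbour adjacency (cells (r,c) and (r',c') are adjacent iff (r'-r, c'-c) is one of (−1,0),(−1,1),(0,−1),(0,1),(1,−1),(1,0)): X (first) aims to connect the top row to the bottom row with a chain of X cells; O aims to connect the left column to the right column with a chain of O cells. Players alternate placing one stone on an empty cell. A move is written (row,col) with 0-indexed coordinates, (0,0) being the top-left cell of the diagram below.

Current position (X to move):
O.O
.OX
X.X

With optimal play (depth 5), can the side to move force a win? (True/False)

X winning at [O.O/.OX/X.X]: False

ply 1, X at O.O/.OX/X.X | (0,1)=-1→OXO/.OX/X.X*; (1,0)=-1→O.O/XOX/X.X; (2,1)=-1→O.O/.OX/XXX
ply 2, O at OXO/.OX/X.X | (1,0)=+1→OXO/OOX/X.X*; (2,1)=-1→OXO/.OX/XOX
ply 3: OXO/OOX/X.X is terminal -1 (X); from O.O/.OX/X.X depth 5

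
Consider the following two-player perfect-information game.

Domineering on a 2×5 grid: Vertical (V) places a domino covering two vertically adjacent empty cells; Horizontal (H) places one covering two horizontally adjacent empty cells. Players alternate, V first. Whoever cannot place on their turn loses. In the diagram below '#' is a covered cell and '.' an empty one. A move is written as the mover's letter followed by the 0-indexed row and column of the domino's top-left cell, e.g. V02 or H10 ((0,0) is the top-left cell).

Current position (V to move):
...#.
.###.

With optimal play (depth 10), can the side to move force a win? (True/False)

V winning at [...#./.###.]: True

[...#./.###.] V move#1: V00:+1/#..#./####.*, V04:-1/...##/.####
[#..#./####.] H move#2: H01:-1/####./####.*
[####./####.] V move#3: V04:+1/#####/#####*
[#####/#####] end (terminal -1, H#4); searched ...#./.###. to 10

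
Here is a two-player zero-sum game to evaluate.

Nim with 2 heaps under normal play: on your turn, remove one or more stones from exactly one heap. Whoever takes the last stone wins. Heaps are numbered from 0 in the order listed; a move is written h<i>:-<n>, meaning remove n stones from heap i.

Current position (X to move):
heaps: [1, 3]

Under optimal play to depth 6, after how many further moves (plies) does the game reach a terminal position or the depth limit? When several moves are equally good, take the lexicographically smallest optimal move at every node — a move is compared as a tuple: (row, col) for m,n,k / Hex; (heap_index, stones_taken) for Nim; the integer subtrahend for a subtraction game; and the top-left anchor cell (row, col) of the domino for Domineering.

p1 X@[(1,3)]: h0:-1[(0,3)]-1 h1:-1[(1,2)]-1 h1:-2[(1,1)]+1* h1:-3[(1,0)]-1
p2 O@[(1,1)]: h0:-1[(0,1)]-1* h1:-1[(1,0)]-1
p3 X@[(0,1)]: h1:-1[(0,0)]+1*
p4 O@[(0,0)] terminal -1; root [(1,3)] d6

PV length from [(1,3)]: 3 plies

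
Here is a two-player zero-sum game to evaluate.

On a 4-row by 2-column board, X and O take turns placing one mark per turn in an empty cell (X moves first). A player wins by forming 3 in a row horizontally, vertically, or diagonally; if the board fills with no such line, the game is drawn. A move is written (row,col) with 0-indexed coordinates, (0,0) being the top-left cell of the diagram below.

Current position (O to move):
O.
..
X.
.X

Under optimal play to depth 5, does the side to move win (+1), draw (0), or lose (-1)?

value(O./../X./.X, O) = 0

p1 O@[O./../X./.X]: (0,1)[OO/../X./.X]+0* (1,0)[O./O./X./.X]+0 (1,1)[O./.O/X./.X]+0 (2,1)[O./../XO/.X]+0 (3,0)[O./../X./OX]+0
p2 X@[OO/../X./.X]: (1,0)[OO/X./X./.X]+0* (1,1)[OO/.X/X./.X]+0 (2,1)[OO/../XX/.X]+0 (3,0)[OO/../X./XX]+0
p3 O@[OO/X./X./.X]: (1,1)[OO/XO/X./.X]-1 (2,1)[OO/X./XO/.X]-1 (3,0)[OO/X./X./OX]+0*
p4 X@[OO/X./X./OX]: (1,1)[OO/XX/X./OX]+0* (2,1)[OO/X./XX/OX]+0
p5 O@[OO/XX/X./OX]: (2,1)[OO/XX/XO/OX]+0*
p6 X@[OO/XX/XO/OX] terminal +0; root [O./../X./.X] d5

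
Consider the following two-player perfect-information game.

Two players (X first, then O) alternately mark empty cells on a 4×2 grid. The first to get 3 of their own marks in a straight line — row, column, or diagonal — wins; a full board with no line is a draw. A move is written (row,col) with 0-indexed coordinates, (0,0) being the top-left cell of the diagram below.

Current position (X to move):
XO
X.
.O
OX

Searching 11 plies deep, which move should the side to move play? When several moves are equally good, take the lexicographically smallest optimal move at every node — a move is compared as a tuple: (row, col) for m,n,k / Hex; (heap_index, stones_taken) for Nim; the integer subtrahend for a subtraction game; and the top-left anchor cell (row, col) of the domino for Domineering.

p1 X@[XO/X./.O/OX]: (1,1)[XO/XX/.O/OX]+0 (2,0)[XO/X./XO/OX]+1*
p2 O@[XO/X./XO/OX] terminal -1; root [XO/X./.O/OX] d11

X's best at [XO/X./.O/OX]: (2,0)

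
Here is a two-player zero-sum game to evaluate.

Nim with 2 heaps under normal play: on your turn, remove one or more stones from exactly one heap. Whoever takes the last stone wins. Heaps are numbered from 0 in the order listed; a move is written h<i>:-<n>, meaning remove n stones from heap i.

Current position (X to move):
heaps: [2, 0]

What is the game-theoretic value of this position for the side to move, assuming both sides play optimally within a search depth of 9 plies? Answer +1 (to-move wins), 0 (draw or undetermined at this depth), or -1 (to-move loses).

value((2,0), X) = +1

p1 X@[(2,0)]: h0:-1[(1,0)]-1 h0:-2[(0,0)]+1*
p2 O@[(0,0)] terminal -1; root [(2,0)] d9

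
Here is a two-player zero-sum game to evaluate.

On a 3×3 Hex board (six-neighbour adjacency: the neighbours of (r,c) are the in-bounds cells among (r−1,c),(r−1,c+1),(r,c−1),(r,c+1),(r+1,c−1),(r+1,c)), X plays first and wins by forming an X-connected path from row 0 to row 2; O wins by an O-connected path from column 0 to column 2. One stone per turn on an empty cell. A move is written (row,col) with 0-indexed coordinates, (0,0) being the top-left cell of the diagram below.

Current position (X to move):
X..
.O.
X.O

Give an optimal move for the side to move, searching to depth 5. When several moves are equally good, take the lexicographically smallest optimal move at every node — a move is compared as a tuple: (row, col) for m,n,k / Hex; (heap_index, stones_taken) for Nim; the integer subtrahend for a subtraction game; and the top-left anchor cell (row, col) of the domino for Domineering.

[X../.O./X.O] X move#1: (0,1):-1/XX./.O./X.O, (0,2):-1/X.X/.O./X.O, (1,0):+1/X../XO./X.O*, (1,2):-1/X../.OX/X.O, (2,1):-1/X../.O./XXO
[X../XO./X.O] end (terminal -1, O#2); searched X../.O./X.O to 5

X's best at [X../.O./X.O]: (1,0)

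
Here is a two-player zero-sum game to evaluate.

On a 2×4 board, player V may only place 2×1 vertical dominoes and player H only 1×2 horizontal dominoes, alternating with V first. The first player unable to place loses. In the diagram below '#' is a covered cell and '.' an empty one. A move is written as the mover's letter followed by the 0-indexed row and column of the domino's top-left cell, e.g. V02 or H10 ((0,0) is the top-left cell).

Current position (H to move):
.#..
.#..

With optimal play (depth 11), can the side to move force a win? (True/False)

p1 H@[.#../.#..]: H02[.###/.#..]+1* H12[.#../.###]+1
p2 V@[.###/.#..]: V00[####/##..]-1*
p3 H@[####/##..]: H12[####/####]+1*
p4 V@[####/####] terminal -1; root [.#../.#..] d11

H winning at [.#../.#..]: True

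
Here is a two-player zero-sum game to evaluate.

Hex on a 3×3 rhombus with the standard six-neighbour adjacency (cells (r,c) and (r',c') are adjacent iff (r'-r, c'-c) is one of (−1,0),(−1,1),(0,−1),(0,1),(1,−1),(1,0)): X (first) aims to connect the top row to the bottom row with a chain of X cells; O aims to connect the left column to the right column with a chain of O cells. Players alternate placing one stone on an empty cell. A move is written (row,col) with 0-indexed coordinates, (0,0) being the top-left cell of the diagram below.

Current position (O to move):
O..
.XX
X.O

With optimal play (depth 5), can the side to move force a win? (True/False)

O winning at [O../.XX/X.O]: False

[O../.XX/X.O] O move#1: (0,1):-1/OO./.XX/X.O*, (0,2):-1/O.O/.XX/X.O, (1,0):-1/O../OXX/X.O, (2,1):-1/O../.XX/XOO
[OO./.XX/X.O] X move#2: (0,2):+1/OOX/.XX/X.O*, (1,0):-1/OO./XXX/X.O, (2,1):-1/OO./.XX/XXO
[OOX/.XX/X.O] end (terminal -1, O#3); searched O../.XX/X.O to 5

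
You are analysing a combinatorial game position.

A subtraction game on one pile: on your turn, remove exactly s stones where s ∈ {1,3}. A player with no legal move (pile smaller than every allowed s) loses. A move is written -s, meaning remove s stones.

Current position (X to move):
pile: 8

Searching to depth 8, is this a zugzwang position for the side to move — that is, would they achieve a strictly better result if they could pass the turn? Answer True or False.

ply 1, X at 8 | -1=-1→7*; -3=-1→5
ply 2, O at 7 | -1=+1→6*; -3=+1→4
ply 3, X at 6 | -1=-1→5*; -3=-1→3
ply 4, O at 5 | -1=+1→4*; -3=+1→2
ply 5, X at 4 | -1=-1→3*; -3=-1→1
ply 6, O at 3 | -1=+1→2*; -3=+1→0
ply 7, X at 2 | -1=-1→1*
ply 8, O at 1 | -1=+1→0*
ply 9: 0 is terminal -1 (X); from 8 depth 8
suppose X passes — search the same position with O to move:
pass> ply 1, O at 8 | -1=-1→7*; -3=-1→5
pass> ply 2, X at 7 | -1=+1→6*; -3=+1→4
pass> ply 3, O at 6 | -1=-1→5*; -3=-1→3
pass> ply 4, X at 5 | -1=+1→4*; -3=+1→2
pass> ply 5, O at 4 | -1=-1→3*; -3=-1→1
pass> ply 6, X at 3 | -1=+1→2*; -3=+1→0
pass> ply 7, O at 2 | -1=-1→1*
pass> ply 8, X at 1 | -1=+1→0*
pass> ply 9: 0 is terminal -1 (O); from 8 depth 8
for X: play -1, pass +1

zugzwang(8, X) = True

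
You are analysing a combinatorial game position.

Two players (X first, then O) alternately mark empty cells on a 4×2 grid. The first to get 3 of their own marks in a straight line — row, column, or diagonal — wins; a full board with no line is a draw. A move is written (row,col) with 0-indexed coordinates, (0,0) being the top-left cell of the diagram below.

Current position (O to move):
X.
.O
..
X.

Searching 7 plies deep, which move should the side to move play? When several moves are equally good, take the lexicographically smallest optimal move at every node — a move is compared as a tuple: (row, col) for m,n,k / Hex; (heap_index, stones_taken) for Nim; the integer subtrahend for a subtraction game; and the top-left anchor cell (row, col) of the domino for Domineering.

[X./.O/../X.] O move#1: (0,1):+0/XO/.O/../X., (1,0):+0/X./OO/../X., (2,0):+0/X./.O/O./X., (2,1):+1/X./.O/.O/X.*, (3,1):+0/X./.O/../XO
[X./.O/.O/X.] X move#2: (0,1):-1/XX/.O/.O/X.*, (1,0):-1/X./XO/.O/X., (2,0):-1/X./.O/XO/X., (3,1):-1/X./.O/.O/XX
[XX/.O/.O/X.] O move#3: (1,0):+0/XX/OO/.O/X., (2,0):+0/XX/.O/OO/X., (3,1):+1/XX/.O/.O/XO*
[XX/.O/.O/XO] end (terminal -1, X#4); searched X./.O/../X. to 7

O's best at [X./.O/../X.]: (2,1)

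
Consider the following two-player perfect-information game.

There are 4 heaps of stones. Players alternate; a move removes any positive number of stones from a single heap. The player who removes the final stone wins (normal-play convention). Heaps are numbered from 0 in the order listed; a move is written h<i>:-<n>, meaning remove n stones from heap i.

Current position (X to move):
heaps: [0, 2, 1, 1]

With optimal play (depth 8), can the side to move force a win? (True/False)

ply 1, X at (0,2,1,1) | h1:-1=-1→(0,1,1,1); h1:-2=+1→(0,0,1,1)*; h2:-1=-1→(0,2,0,1); h3:-1=-1→(0,2,1,0)
ply 2, O at (0,0,1,1) | h2:-1=-1→(0,0,0,1)*; h3:-1=-1→(0,0,1,0)
ply 3, X at (0,0,0,1) | h3:-1=+1→(0,0,0,0)*
ply 4: (0,0,0,0) is terminal -1 (O); from (0,2,1,1) depth 8

X winning at [(0,2,1,1)]: True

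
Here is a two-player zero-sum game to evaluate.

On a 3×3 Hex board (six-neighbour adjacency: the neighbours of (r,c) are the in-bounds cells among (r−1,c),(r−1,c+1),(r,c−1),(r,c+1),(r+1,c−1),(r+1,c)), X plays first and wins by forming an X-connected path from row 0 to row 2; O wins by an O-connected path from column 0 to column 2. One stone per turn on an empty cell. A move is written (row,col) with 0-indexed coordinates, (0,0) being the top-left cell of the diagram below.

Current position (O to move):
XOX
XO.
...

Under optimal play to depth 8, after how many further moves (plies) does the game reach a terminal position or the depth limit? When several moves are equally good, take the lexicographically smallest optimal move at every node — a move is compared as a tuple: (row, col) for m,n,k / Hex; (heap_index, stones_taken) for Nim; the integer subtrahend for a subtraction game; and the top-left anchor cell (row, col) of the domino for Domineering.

PV length from [XOX/XO./...]: 2 plies

p1 O@[XOX/XO./...]: (1,2)[XOX/XOO/...]-1* (2,0)[XOX/XO./O..]-1 (2,1)[XOX/XO./.O.]-1 (2,2)[XOX/XO./..O]-1
p2 X@[XOX/XOO/...]: (2,0)[XOX/XOO/X..]+1* (2,1)[XOX/XOO/.X.]-1 (2,2)[XOX/XOO/..X]-1
p3 O@[XOX/XOO/X..] terminal -1; root [XOX/XO./...] d8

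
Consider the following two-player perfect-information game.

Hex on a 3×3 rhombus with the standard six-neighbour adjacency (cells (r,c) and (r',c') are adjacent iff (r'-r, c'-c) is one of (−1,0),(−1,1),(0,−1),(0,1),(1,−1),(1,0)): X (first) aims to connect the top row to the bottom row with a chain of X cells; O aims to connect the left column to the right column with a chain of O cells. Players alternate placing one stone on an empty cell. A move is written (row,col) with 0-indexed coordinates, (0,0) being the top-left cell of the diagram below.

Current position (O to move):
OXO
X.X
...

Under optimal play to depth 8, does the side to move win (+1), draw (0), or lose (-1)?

value(OXO/X.X/..., O) = -1

[OXO/X.X/...] O move#1: (1,1):-1/OXO/XOX/...*, (2,0):-1/OXO/X.X/O.., (2,1):-1/OXO/X.X/.O., (2,2):-1/OXO/X.X/..O
[OXO/XOX/...] X move#2: (2,0):+1/OXO/XOX/X..*, (2,1):-1/OXO/XOX/.X., (2,2):-1/OXO/XOX/..X
[OXO/XOX/X..] end (terminal -1, O#3); searched OXO/X.X/... to 8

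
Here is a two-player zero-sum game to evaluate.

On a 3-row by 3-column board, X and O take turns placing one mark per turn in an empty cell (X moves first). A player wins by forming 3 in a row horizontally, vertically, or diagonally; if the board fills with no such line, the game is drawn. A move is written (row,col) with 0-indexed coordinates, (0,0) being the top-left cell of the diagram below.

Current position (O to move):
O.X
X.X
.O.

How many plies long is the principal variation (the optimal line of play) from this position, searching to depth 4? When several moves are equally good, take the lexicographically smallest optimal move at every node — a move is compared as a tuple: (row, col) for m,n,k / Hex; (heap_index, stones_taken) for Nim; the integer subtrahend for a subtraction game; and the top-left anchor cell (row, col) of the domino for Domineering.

PV length from [O.X/X.X/.O.]: 2 plies

[O.X/X.X/.O.] O move#1: (0,1):-1/OOX/X.X/.O.*, (1,1):-1/O.X/XOX/.O., (2,0):-1/O.X/X.X/OO., (2,2):-1/O.X/X.X/.OO
[OOX/X.X/.O.] X move#2: (1,1):+1/OOX/XXX/.O.*, (2,0):-1/OOX/X.X/XO., (2,2):+1/OOX/X.X/.OX
[OOX/XXX/.O.] end (terminal -1, O#3); searched O.X/X.X/.O. to 4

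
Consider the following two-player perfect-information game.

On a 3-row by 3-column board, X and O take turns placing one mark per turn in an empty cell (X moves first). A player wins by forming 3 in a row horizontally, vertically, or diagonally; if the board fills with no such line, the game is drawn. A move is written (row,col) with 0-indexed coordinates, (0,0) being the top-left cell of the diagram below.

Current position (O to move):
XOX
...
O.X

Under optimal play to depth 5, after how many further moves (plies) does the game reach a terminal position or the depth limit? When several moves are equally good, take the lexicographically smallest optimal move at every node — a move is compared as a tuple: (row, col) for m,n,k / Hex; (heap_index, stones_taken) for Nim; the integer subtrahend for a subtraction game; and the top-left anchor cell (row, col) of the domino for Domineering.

ply 1, O at XOX/.../O.X | (1,0)=-1→XOX/O../O.X*; (1,1)=-1→XOX/.O./O.X; (1,2)=-1→XOX/..O/O.X; (2,1)=-1→XOX/.../OOX
ply 2, X at XOX/O../O.X | (1,1)=+1→XOX/OX./O.X*; (1,2)=+1→XOX/O.X/O.X; (2,1)=+1→XOX/O../OXX
ply 3: XOX/OX./O.X is terminal -1 (O); from XOX/.../O.X depth 5

PV length from [XOX/.../O.X]: 2 plies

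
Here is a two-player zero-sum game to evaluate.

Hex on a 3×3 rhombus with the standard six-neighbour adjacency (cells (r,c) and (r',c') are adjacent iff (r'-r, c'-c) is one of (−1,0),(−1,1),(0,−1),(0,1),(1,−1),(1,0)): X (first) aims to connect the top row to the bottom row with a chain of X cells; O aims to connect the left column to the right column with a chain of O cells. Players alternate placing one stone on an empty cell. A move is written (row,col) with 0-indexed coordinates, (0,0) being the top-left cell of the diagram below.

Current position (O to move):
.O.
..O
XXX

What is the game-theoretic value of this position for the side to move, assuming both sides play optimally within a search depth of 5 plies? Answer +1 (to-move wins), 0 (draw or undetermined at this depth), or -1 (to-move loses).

p1 O@[.O./..O/XXX]: (0,0)[OO./..O/XXX]+1* (0,2)[.OO/..O/XXX]+1 (1,0)[.O./O.O/XXX]+1 (1,1)[.O./.OO/XXX]+1
p2 X@[OO./..O/XXX]: (0,2)[OOX/..O/XXX]-1* (1,0)[OO./X.O/XXX]-1 (1,1)[OO./.XO/XXX]-1
p3 O@[OOX/..O/XXX]: (1,0)[OOX/O.O/XXX]-1 (1,1)[OOX/.OO/XXX]+1*
p4 X@[OOX/.OO/XXX] terminal -1; root [.O./..O/XXX] d5

value(.O./..O/XXX, O) = +1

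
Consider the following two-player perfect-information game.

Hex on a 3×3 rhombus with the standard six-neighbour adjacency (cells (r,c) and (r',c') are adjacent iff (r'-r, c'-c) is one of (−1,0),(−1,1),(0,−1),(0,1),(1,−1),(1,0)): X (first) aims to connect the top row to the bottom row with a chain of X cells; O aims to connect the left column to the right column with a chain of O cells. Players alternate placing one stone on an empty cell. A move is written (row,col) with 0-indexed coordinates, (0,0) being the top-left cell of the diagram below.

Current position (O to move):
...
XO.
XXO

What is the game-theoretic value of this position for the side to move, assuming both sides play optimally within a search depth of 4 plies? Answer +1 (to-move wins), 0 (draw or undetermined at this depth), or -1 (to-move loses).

[.../XO./XXO] O move#1: (0,0):-1/O../XO./XXO*, (0,1):-1/.O./XO./XXO, (0,2):-1/..O/XO./XXO, (1,2):-1/.../XOO/XXO
[O../XO./XXO] X move#2: (0,1):+1/OX./XO./XXO*, (0,2):+1/O.X/XO./XXO, (1,2):+1/O../XOX/XXO
[OX./XO./XXO] end (terminal -1, O#3); searched .../XO./XXO to 4

value(.../XO./XXO, O) = -1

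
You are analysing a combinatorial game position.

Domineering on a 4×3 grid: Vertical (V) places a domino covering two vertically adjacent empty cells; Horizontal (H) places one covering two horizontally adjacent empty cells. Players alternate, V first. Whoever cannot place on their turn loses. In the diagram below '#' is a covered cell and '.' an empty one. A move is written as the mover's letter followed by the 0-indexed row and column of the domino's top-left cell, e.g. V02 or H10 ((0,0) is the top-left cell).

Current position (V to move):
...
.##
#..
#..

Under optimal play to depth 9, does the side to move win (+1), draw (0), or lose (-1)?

[.../.##/#../#..] V move#1: V00:-1/#../###/#../#.., V21:+1/.../.##/##./##.*, V22:+1/.../.##/#.#/#.#
[.../.##/##./##.] H move#2: H00:-1/##./.##/##./##.*, H01:-1/.##/.##/##./##.
[##./.##/##./##.] V move#3: V22:+1/##./.##/###/###*
[##./.##/###/###] end (terminal -1, H#4); searched .../.##/#../#.. to 9

value(.../.##/#../#.., V) = +1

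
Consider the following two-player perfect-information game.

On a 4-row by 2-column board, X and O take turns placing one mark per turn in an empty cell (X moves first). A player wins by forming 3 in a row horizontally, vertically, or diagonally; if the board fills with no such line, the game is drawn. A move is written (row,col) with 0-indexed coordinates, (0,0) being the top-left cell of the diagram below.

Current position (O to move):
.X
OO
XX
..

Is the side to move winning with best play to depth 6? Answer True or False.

O winning at [.X/OO/XX/..]: False

ply 1, O at .X/OO/XX/.. | (0,0)=+0→OX/OO/XX/..*; (3,0)=+0→.X/OO/XX/O.; (3,1)=+0→.X/OO/XX/.O
ply 2, X at OX/OO/XX/.. | (3,0)=+0→OX/OO/XX/X.*; (3,1)=+0→OX/OO/XX/.X
ply 3, O at OX/OO/XX/X. | (3,1)=+0→OX/OO/XX/XO*
ply 4: OX/OO/XX/XO is terminal +0 (X); from .X/OO/XX/.. depth 6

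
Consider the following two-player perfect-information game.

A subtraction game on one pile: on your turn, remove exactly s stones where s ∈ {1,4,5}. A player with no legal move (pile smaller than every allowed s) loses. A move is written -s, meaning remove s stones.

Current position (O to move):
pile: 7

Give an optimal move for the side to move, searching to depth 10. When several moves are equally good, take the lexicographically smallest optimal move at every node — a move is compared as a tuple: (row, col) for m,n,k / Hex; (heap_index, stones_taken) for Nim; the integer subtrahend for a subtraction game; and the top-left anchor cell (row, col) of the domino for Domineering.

O's best at [7]: -5

ply 1, O at 7 | -1=-1→6; -4=-1→3; -5=+1→2*
ply 2, X at 2 | -1=-1→1*
ply 3, O at 1 | -1=+1→0*
ply 4: 0 is terminal -1 (X); from 7 depth 10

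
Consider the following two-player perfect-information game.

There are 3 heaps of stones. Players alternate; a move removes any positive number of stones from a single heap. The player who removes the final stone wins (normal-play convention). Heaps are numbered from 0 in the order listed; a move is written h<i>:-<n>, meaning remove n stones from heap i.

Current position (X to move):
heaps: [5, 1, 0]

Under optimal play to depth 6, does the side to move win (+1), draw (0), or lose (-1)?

value((5,1,0), X) = +1

p1 X@[(5,1,0)]: h0:-1[(4,1,0)]-1 h0:-2[(3,1,0)]-1 h0:-3[(2,1,0)]-1 h0:-4[(1,1,0)]+1* h0:-5[(0,1,0)]-1 h1:-1[(5,0,0)]-1
p2 O@[(1,1,0)]: h0:-1[(0,1,0)]-1* h1:-1[(1,0,0)]-1
p3 X@[(0,1,0)]: h1:-1[(0,0,0)]+1*
p4 O@[(0,0,0)] terminal -1; root [(5,1,0)] d6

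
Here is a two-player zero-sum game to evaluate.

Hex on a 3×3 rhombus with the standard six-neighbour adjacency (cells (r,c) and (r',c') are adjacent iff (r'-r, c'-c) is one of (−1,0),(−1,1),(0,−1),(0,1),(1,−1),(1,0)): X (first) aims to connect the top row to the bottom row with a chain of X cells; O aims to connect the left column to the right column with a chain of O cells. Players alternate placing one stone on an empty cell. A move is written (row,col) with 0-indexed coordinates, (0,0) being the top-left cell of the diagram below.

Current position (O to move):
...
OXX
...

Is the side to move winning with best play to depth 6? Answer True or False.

O winning at [.../OXX/...]: False

p1 O@[.../OXX/...]: (0,0)[O../OXX/...]-1* (0,1)[.O./OXX/...]-1 (0,2)[..O/OXX/...]-1 (2,0)[.../OXX/O..]-1 (2,1)[.../OXX/.O.]-1 (2,2)[.../OXX/..O]-1
p2 X@[O../OXX/...]: (0,1)[OX./OXX/...]+1* (0,2)[O.X/OXX/...]+1 (2,0)[O../OXX/X..]+1 (2,1)[O../OXX/.X.]+1 (2,2)[O../OXX/..X]+1
p3 O@[OX./OXX/...]: (0,2)[OXO/OXX/...]-1* (2,0)[OX./OXX/O..]-1 (2,1)[OX./OXX/.O.]-1 (2,2)[OX./OXX/..O]-1
p4 X@[OXO/OXX/...]: (2,0)[OXO/OXX/X..]+1* (2,1)[OXO/OXX/.X.]+1 (2,2)[OXO/OXX/..X]+1
p5 O@[OXO/OXX/X..] terminal -1; root [.../OXX/...] d6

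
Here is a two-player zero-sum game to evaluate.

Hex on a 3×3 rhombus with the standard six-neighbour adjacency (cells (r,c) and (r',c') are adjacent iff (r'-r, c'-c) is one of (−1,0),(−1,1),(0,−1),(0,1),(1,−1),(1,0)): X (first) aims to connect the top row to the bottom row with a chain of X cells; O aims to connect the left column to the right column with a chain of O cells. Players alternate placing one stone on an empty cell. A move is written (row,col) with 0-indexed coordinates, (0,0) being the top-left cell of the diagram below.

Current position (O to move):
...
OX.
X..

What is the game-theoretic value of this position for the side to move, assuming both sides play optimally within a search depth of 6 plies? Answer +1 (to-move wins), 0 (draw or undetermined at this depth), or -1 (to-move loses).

ply 1, O at .../OX./X.. | (0,0)=-1→O../OX./X..*; (0,1)=-1→.O./OX./X..; (0,2)=-1→..O/OX./X..; (1,2)=-1→.../OXO/X..; (2,1)=-1→.../OX./XO.; (2,2)=-1→.../OX./X.O
ply 2, X at O../OX./X.. | (0,1)=+1→OX./OX./X..*; (0,2)=+1→O.X/OX./X..; (1,2)=+1→O../OXX/X..; (2,1)=+1→O../OX./XX.; (2,2)=+1→O../OX./X.X
ply 3: OX./OX./X.. is terminal -1 (O); from .../OX./X.. depth 6

value(.../OX./X.., O) = -1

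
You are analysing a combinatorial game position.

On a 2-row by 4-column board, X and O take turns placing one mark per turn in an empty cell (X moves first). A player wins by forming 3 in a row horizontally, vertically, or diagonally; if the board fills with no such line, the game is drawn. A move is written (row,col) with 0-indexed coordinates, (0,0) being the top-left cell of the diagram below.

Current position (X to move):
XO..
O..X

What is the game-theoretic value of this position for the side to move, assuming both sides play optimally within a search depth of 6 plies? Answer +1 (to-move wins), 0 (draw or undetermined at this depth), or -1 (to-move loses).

[XO../O..X] X move#1: (0,2):+0/XOX./O..X*, (0,3):+0/XO.X/O..X, (1,1):+0/XO../OX.X, (1,2):+0/XO../O.XX
[XOX./O..X] O move#2: (0,3):+0/XOXO/O..X*, (1,1):+0/XOX./OO.X, (1,2):+0/XOX./O.OX
[XOXO/O..X] X move#3: (1,1):+0/XOXO/OX.X*, (1,2):+0/XOXO/O.XX
[XOXO/OX.X] O move#4: (1,2):+0/XOXO/OXOX*
[XOXO/OXOX] end (terminal +0, X#5); searched XO../O..X to 6

value(XO../O..X, X) = 0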